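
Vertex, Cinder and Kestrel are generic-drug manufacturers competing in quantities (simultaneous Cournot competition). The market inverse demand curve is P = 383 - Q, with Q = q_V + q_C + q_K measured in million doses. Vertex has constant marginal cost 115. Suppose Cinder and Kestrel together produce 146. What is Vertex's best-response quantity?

With rivals' combined output fixed at 146, Vertex's profit is π_V = (383 - 146 - q_V)q_V - (115q_V) = (237 - q_V)q_V - (115q_V).
∂π_V/∂q_V = 122 - 2q_V = 0, so q_V = 61.

61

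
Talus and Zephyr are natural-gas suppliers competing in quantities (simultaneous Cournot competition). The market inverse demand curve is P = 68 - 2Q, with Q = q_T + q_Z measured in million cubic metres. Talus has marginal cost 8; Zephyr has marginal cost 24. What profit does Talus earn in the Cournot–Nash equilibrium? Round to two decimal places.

320.89

Talus's profit: π_T = (68 - 2Q)q_T - (8q_T). Setting ∂π_T/∂q_T = 0: 60 - 4q_T - 2(q_Z) = 0.
Zephyr's first-order condition: 44 - 4q_Z - 2(q_T) = 0.
Best responses: q_T = (60 - 2q_Z)/4, q_Z = (44 - 2q_T)/4.
Solving the pair: q_T = 38/3, q_Z = 14/3.
Price P = 68 - 2·(52/3) = 100/3.
Talus's profit: (100/3 - 8)·(38/3) = 320.8889.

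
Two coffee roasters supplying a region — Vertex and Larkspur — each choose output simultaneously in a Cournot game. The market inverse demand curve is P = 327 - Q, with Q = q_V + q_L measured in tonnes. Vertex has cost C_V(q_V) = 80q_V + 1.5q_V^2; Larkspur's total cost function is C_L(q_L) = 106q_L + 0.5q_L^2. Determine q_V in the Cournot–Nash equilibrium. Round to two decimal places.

Vertex's profit: π_V = (327 - Q)q_V - (80q_V + (3/2)q_V²). Setting ∂π_V/∂q_V = 0: 247 - 5q_V - (q_L) = 0.
Larkspur's profit: π_L = (327 - Q)q_L - (106q_L + (1/2)q_L²). Setting ∂π_L/∂q_L = 0: 221 - 3q_L - (q_V) = 0.
So q_V = (247 - q_L)/5 and q_L = (221 - q_V)/3.
Solving the pair: q_V = 260/7, q_L = 429/7.

37.14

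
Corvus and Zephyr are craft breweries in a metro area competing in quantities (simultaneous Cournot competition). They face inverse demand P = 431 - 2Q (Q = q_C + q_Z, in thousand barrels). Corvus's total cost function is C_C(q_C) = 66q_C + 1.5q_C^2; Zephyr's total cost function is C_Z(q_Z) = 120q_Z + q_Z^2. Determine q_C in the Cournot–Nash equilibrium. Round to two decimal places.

41.26

Corvus's profit: π_C = (431 - 2Q)q_C - (66q_C + (3/2)q_C²). Setting ∂π_C/∂q_C = 0: 365 - 7q_C - 2(q_Z) = 0.
Zephyr's first-order condition: 311 - 6q_Z - 2(q_C) = 0.
Rearranging gives the reaction functions q_C = (365 - 2q_Z)/7 and q_Z = (311 - 2q_C)/6.
Solving the pair: q_C = 784/19, q_Z = 1447/38.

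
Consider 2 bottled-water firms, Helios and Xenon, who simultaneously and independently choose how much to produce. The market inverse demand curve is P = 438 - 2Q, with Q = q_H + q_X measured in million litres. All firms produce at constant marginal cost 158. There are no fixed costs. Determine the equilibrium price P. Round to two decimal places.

Each firm earns π_i = (438 - 2Q)q_i - 158q_i.
First-order condition (treating rivals' output as given): 280 - 4q_i - 2q_j = 0.
By symmetry each firm produces the same amount; substituting q_j = q_i yields q_i = 280/6 = 140/3.
Total output Q = 280/3, so price P = 438 - 2·(280/3) = 754/3.

251.33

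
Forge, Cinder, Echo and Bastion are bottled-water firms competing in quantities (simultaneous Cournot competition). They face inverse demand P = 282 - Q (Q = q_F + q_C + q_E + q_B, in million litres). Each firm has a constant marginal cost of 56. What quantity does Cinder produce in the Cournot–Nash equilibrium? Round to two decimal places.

A representative firm's profit is π_i = q_i(282 - Q) - 56q_i.
Setting ∂π_i/∂q_i = 0 with rivals' quantities fixed: 226 - 2q_i - Σ_{j≠i} q_j = 0.
By symmetry each firm produces the same amount; substituting Σ_{j≠i} q_j = 3q_i yields q_i = 226/5.

45.20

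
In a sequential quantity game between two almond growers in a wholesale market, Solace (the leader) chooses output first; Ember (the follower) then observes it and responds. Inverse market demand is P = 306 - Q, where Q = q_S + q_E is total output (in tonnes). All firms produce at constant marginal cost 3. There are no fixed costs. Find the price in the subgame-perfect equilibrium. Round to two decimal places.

The follower Ember best-responds to any q_S: π_E = (306 - Q)q_E - 3q_E.
Follower FOC: 303 - q_S - 2q_E = 0, so q_E(q_S) = (303 - q_S)/2.
The leader anticipates this reaction. Substituting into P = 306 - Q gives P = 309/2 - (1/2)q_S, so π_S = (309/2 - (1/2)q_S)q_S - 3q_S.
The leader's first-order condition 303/2 - q_S = 0 yields q_S = 303/2.
Then q_E = (303 - 303/2)/2 = 303/4.
Total output Q = 909/4, so price P = 306 - 909/4 = 315/4.

78.75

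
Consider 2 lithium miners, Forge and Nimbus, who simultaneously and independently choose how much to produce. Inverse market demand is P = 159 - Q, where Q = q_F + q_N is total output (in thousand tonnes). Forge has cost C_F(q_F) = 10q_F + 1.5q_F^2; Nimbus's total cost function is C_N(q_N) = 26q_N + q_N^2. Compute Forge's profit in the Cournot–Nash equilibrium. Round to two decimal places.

Forge's profit: π_F = (159 - Q)q_F - (10q_F + (3/2)q_F²). Setting ∂π_F/∂q_F = 0: 149 - 5q_F - (q_N) = 0.
Nimbus's first-order condition: 133 - 4q_N - (q_F) = 0.
Rearranging gives the reaction functions q_F = (149 - q_N)/5 and q_N = (133 - q_F)/4.
Solving the pair: q_F = 463/19, q_N = 516/19.
Price P = 159 - 979/19 = 107.4737.
Forge's profit: 107.4737·(463/19) - 10·(463/19) - (3/2)(463/19)² = 1484.5499.

1484.55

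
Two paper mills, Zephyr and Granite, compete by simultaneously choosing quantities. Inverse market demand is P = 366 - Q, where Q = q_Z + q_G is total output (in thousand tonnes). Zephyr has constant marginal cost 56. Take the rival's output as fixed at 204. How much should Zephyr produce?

53

With the rival's output fixed at 204, Zephyr's profit is π_Z = (366 - 204 - q_Z)q_Z - (56q_Z) = (162 - q_Z)q_Z - (56q_Z).
∂π_Z/∂q_Z = 106 - 2q_Z = 0, so q_Z = 53.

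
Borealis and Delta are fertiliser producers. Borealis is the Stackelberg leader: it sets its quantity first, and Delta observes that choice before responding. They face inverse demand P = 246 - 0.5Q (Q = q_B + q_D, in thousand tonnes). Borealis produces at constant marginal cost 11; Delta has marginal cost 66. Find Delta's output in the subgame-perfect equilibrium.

The follower Delta best-responds to any q_B: π_D = (246 - 0.5Q)q_D - 66q_D.
Follower FOC: 180 - (1/2)q_B - q_D = 0, so q_D(q_B) = (180 - (1/2)q_B).
Borealis substitutes q_D(q_B) into its own profit: π_B = q_B(246 - (1/2)q_B - (180 - (1/2)q_B)/2) - 11q_B = (156 - (1/4)q_B)q_B - 11q_B.
Maximising: ∂π_B/∂q_B = 145 - (1/2)q_B = 0, giving q_B = 290.
Then q_D = (180 - (1/2)·290) = 35.

35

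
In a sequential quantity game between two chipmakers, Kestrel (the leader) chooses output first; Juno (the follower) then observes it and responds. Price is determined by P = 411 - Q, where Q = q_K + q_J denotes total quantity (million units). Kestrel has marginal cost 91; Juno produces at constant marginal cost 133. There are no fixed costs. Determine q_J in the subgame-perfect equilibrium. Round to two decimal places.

48.50

The follower Juno best-responds to any q_K: π_J = (411 - Q)q_J - 133q_J.
∂π_J/∂q_J = 278 - q_K - 2q_J = 0 gives the reaction function q_J = (278 - q_K)/2.
The leader anticipates this reaction. Substituting into P = 411 - Q gives P = 272 - (1/2)q_K, so π_K = (272 - (1/2)q_K)q_K - 91q_K.
The leader's first-order condition 181 - q_K = 0 yields q_K = 181.
Then q_J = (278 - 181)/2 = 97/2.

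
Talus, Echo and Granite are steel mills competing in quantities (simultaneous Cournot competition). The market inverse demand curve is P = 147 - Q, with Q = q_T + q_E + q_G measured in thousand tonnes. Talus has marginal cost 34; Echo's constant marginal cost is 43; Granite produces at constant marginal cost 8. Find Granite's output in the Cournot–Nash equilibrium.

Talus's profit: π_T = (147 - Q)q_T - (34q_T). Setting ∂π_T/∂q_T = 0: 113 - 2q_T - (q_E + q_G) = 0.
Echo's profit: π_E = (147 - Q)q_E - (43q_E). Setting ∂π_E/∂q_E = 0: 104 - 2q_E - (q_T + q_G) = 0.
Granite's profit: π_G = (147 - Q)q_G - (8q_G). Setting ∂π_G/∂q_G = 0: 139 - 2q_G - (q_T + q_E) = 0.
Adding the 3 conditions: 356 − 2Q − 2Q = 0, i.e. Q = 89.
Back-substituting: q_T = (113 − 89) = 24, q_E = (104 − 89) = 15, q_G = (139 − 89) = 50.

50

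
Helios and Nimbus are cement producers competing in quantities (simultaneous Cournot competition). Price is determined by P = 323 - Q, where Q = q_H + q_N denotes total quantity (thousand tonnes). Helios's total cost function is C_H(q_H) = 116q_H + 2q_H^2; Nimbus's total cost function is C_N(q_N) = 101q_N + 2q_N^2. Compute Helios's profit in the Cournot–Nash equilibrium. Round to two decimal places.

2547.92

Helios's profit: π_H = (323 - Q)q_H - (116q_H + 2q_H²). Setting ∂π_H/∂q_H = 0: 207 - 6q_H - (q_N) = 0.
Nimbus's profit: π_N = (323 - Q)q_N - (101q_N + 2q_N²). Setting ∂π_N/∂q_N = 0: 222 - 6q_N - (q_H) = 0.
Rearranging gives the reaction functions q_H = (207 - q_N)/6 and q_N = (222 - q_H)/6.
Substituting one into the other gives q_H = 204/7 and q_N = 225/7.
Price P = 323 - 429/7 = 1832/7.
Helios's profit: (1832/7)·(204/7) - 116·(204/7) - 2(204/7)² = 2547.9184.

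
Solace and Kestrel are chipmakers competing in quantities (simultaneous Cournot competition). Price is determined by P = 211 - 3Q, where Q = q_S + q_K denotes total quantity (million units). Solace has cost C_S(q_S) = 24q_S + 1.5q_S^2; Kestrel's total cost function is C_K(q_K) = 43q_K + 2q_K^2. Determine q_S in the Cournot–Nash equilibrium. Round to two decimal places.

16.86

Solace's profit: π_S = (211 - 3Q)q_S - (24q_S + (3/2)q_S²). Setting ∂π_S/∂q_S = 0: 187 - 9q_S - 3(q_K) = 0.
Kestrel's first-order condition: 168 - 10q_K - 3(q_S) = 0.
Rearranging gives the reaction functions q_S = (187 - 3q_K)/9 and q_K = (168 - 3q_S)/10.
Substituting one into the other gives q_S = 1366/81 and q_K = 317/27.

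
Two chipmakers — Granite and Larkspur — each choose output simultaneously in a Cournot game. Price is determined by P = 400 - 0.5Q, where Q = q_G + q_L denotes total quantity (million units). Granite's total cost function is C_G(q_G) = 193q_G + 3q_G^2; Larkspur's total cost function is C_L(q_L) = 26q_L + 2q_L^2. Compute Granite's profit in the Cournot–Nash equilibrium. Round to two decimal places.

Granite's profit: π_G = (400 - 0.5Q)q_G - (193q_G + 3q_G²). Setting ∂π_G/∂q_G = 0: 207 - 7q_G - (1/2)(q_L) = 0.
Larkspur's profit: π_L = (400 - 0.5Q)q_L - (26q_L + 2q_L²). Setting ∂π_L/∂q_L = 0: 374 - 5q_L - (1/2)(q_G) = 0.
Rearranging gives the reaction functions q_G = (207 - (1/2)q_L)/7 and q_L = (374 - (1/2)q_G)/5.
Substituting one into the other gives q_G = 24.4029 and q_L = 72.3597.
Price P = 400 - (1/2)·96.7626 = 351.6187.
Granite's profit: 351.6187·24.4029 - 193·24.4029 - 3·24.4029² = 2084.2515.

2084.25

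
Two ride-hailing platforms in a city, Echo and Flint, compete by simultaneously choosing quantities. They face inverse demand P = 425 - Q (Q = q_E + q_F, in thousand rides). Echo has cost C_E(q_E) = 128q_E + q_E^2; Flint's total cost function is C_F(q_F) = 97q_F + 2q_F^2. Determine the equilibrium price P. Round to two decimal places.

317.65

Echo's profit: π_E = (425 - Q)q_E - (128q_E + q_E²). Setting ∂π_E/∂q_E = 0: 297 - 4q_E - (q_F) = 0.
Flint's profit: π_F = (425 - Q)q_F - (97q_F + 2q_F²). Setting ∂π_F/∂q_F = 0: 328 - 6q_F - (q_E) = 0.
So q_E = (297 - q_F)/4 and q_F = (328 - q_E)/6.
Solving the pair: q_E = 1454/23, q_F = 1015/23.
Total output Q = 107.3478, so price P = 425 - 107.3478 = 317.6522.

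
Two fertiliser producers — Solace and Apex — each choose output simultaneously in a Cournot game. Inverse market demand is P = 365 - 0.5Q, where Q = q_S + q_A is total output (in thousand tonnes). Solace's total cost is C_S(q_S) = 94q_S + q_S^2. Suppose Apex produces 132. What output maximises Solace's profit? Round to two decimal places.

68.33

With the rival's output fixed at 132, Solace's profit is π_S = (365 - (1/2)·132 - (1/2)q_S)q_S - (94q_S + q_S²) = (299 - (1/2)q_S)q_S - (94q_S + q_S²).
∂π_S/∂q_S = 205 - 3q_S = 0, so q_S = 205/3.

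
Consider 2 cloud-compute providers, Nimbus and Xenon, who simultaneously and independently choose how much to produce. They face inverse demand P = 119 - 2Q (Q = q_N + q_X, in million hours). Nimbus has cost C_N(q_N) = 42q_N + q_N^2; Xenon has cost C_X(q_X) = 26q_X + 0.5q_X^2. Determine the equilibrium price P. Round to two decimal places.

Nimbus's profit: π_N = (119 - 2Q)q_N - (42q_N + q_N²). Setting ∂π_N/∂q_N = 0: 77 - 6q_N - 2(q_X) = 0.
Xenon's first-order condition: 93 - 5q_X - 2(q_N) = 0.
So q_N = (77 - 2q_X)/6 and q_X = (93 - 2q_N)/5.
Substituting one into the other gives q_N = 199/26 and q_X = 202/13.
Total output Q = 603/26, so price P = 119 - 2·(603/26) = 944/13.

72.62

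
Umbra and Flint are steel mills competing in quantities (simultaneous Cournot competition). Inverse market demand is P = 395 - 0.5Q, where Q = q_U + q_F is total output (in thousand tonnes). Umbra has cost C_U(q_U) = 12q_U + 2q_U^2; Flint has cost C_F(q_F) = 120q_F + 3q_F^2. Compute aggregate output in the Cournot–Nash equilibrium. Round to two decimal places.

Umbra's profit: π_U = (395 - 0.5Q)q_U - (12q_U + 2q_U²). Setting ∂π_U/∂q_U = 0: 383 - 5q_U - (1/2)(q_F) = 0.
Flint's first-order condition: 275 - 7q_F - (1/2)(q_U) = 0.
Best responses: q_U = (383 - (1/2)q_F)/5, q_F = (275 - (1/2)q_U)/7.
Substituting one into the other gives q_U = 73.1942 and q_F = 34.0576.
Total output Q = 73.1942 + 34.0576 = 107.2518.

107.25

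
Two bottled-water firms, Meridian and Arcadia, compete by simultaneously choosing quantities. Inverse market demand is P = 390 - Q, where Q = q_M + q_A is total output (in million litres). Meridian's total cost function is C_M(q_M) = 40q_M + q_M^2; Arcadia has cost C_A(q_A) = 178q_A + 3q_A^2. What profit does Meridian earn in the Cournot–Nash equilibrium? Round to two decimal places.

13939.11

Meridian's profit: π_M = (390 - Q)q_M - (40q_M + q_M²). Setting ∂π_M/∂q_M = 0: 350 - 4q_M - (q_A) = 0.
Arcadia's profit: π_A = (390 - Q)q_A - (178q_A + 3q_A²). Setting ∂π_A/∂q_A = 0: 212 - 8q_A - (q_M) = 0.
Rearranging gives the reaction functions q_M = (350 - q_A)/4 and q_A = (212 - q_M)/8.
Solving the pair: q_M = 83.4839, q_A = 498/31.
Price P = 390 - 99.5484 = 290.4516.
Meridian's profit: 290.4516·83.4839 - 40·83.4839 - 83.4839² = 13939.1134.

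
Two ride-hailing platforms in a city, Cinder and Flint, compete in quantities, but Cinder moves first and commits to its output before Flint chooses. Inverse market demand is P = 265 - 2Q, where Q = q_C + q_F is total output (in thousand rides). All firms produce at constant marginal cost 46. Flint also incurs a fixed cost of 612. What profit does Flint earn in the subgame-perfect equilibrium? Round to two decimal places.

Solve by backward induction. Given q_C, the follower Flint maximises π_F = (265 - 2q_C - 2q_F)q_F - 46q_F.
Setting the follower's marginal profit to zero, 219 - 2q_C - 4q_F = 0, i.e. q_F = (219 - 2q_C)/4.
The leader anticipates this reaction. Substituting into P = 265 - 2Q gives P = 311/2 - q_C, so π_C = (311/2 - q_C)q_C - 46q_C.
Leader FOC: 219/2 - 2q_C = 0, so q_C = 219/4.
Then q_F = (219 - 2·(219/4))/4 = 219/8.
Price P = 265 - 2·(657/8) = 403/4.
Flint's profit: (403/4 - 46)·(219/8) - 612 = 886.7813.

886.78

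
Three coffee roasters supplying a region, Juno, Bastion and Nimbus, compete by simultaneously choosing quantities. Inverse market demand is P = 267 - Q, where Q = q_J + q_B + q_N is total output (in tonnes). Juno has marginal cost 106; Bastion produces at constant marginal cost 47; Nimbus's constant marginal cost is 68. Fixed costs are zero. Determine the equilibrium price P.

Juno's profit: π_J = (267 - Q)q_J - (106q_J). Setting ∂π_J/∂q_J = 0: 161 - 2q_J - (q_B + q_N) = 0.
Bastion's first-order condition: 220 - 2q_B - (q_J + q_N) = 0.
Nimbus's profit: π_N = (267 - Q)q_N - (68q_N). Setting ∂π_N/∂q_N = 0: 199 - 2q_N - (q_J + q_B) = 0.
Summing all 3 equations gives 580 − 4Q = 0, hence Q = 145.
Back-substituting: q_J = (161 − 145) = 16, q_B = (220 − 145) = 75, q_N = (199 − 145) = 54.
Total output Q = 145, so price P = 267 - 145 = 122.

122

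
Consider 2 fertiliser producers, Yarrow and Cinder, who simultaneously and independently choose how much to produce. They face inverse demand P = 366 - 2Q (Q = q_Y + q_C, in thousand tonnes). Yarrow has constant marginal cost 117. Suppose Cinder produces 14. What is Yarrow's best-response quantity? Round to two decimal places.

55.25

With the rival's output fixed at 14, Yarrow's profit is π_Y = (366 - 2·14 - 2q_Y)q_Y - (117q_Y) = (338 - 2q_Y)q_Y - (117q_Y).
∂π_Y/∂q_Y = 221 - 4q_Y = 0, so q_Y = 221/4.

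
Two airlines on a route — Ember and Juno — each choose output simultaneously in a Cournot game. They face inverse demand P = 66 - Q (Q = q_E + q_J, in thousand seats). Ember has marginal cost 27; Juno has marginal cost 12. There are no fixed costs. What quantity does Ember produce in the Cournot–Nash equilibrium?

Ember's profit: π_E = (66 - Q)q_E - (27q_E). Setting ∂π_E/∂q_E = 0: 39 - 2q_E - (q_J) = 0.
Juno's profit: π_J = (66 - Q)q_J - (12q_J). Setting ∂π_J/∂q_J = 0: 54 - 2q_J - (q_E) = 0.
So q_E = (39 - q_J)/2 and q_J = (54 - q_E)/2.
Substituting one into the other gives q_E = 8 and q_J = 23.

8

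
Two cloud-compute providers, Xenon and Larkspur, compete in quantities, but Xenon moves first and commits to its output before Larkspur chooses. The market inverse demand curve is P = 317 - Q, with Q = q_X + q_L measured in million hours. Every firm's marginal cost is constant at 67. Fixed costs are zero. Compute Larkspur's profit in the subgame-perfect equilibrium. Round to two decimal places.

3906.25

Solve by backward induction. Given q_X, the follower Larkspur maximises π_L = (317 - q_X - q_L)q_L - 67q_L.
∂π_L/∂q_L = 250 - q_X - 2q_L = 0 gives the reaction function q_L = (250 - q_X)/2.
Xenon substitutes q_L(q_X) into its own profit: π_X = q_X(317 - q_X - (250 - q_X)/2) - 67q_X = (192 - (1/2)q_X)q_X - 67q_X.
Leader FOC: 125 - q_X = 0, so q_X = 125.
Then q_L = (250 - 125)/2 = 125/2.
Price P = 317 - 375/2 = 259/2.
Larkspur's profit: (259/2 - 67)·(125/2) = 3906.2500.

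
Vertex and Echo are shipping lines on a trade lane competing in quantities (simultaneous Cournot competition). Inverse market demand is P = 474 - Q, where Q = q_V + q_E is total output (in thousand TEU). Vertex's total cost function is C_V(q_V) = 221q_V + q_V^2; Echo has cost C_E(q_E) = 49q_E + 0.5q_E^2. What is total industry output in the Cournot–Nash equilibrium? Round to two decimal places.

161.91

Vertex's profit: π_V = (474 - Q)q_V - (221q_V + q_V²). Setting ∂π_V/∂q_V = 0: 253 - 4q_V - (q_E) = 0.
Echo's profit: π_E = (474 - Q)q_E - (49q_E + (1/2)q_E²). Setting ∂π_E/∂q_E = 0: 425 - 3q_E - (q_V) = 0.
Best responses: q_V = (253 - q_E)/4, q_E = (425 - q_V)/3.
Solving the pair: q_V = 334/11, q_E = 1447/11.
Total output Q = 334/11 + 1447/11 = 1781/11.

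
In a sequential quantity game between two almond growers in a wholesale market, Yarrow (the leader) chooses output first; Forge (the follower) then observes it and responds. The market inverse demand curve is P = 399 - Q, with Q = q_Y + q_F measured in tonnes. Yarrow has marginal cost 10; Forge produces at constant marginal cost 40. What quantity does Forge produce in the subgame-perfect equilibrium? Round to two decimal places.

Solve by backward induction. Given q_Y, the follower Forge maximises π_F = (399 - q_Y - q_F)q_F - 40q_F.
Follower FOC: 359 - q_Y - 2q_F = 0, so q_F(q_Y) = (359 - q_Y)/2.
Yarrow substitutes q_F(q_Y) into its own profit: π_Y = q_Y(399 - q_Y - (359 - q_Y)/2) - 10q_Y = (439/2 - (1/2)q_Y)q_Y - 10q_Y.
Maximising: ∂π_Y/∂q_Y = 419/2 - q_Y = 0, giving q_Y = 419/2.
Then q_F = (359 - 419/2)/2 = 299/4.

74.75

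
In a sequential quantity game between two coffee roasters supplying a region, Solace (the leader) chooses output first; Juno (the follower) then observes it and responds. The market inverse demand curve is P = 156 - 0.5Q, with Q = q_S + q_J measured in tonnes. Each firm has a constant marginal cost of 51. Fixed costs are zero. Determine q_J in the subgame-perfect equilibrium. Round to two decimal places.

Solve by backward induction. Given q_S, the follower Juno maximises π_J = (156 - (1/2)q_S - (1/2)q_J)q_J - 51q_J.
Follower FOC: 105 - (1/2)q_S - q_J = 0, so q_J(q_S) = (105 - (1/2)q_S).
The leader anticipates this reaction. Substituting into P = 156 - 0.5Q gives P = 207/2 - (1/4)q_S, so π_S = (207/2 - (1/4)q_S)q_S - 51q_S.
The leader's first-order condition 105/2 - (1/2)q_S = 0 yields q_S = 105.
Then q_J = (105 - (1/2)·105) = 105/2.

52.50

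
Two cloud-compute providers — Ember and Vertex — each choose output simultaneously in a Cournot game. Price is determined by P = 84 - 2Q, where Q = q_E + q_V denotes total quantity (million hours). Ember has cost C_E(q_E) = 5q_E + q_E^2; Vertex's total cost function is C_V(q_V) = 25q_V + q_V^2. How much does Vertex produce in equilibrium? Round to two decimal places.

6.13

Ember's profit: π_E = (84 - 2Q)q_E - (5q_E + q_E²). Setting ∂π_E/∂q_E = 0: 79 - 6q_E - 2(q_V) = 0.
Vertex's first-order condition: 59 - 6q_V - 2(q_E) = 0.
So q_E = (79 - 2q_V)/6 and q_V = (59 - 2q_E)/6.
Substituting one into the other gives q_E = 89/8 and q_V = 49/8.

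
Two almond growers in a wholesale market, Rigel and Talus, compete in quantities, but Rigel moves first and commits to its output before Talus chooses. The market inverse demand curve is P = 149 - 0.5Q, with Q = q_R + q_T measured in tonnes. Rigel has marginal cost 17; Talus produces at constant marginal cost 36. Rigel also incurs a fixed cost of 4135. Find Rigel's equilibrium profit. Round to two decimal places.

1565.25

The follower Talus best-responds to any q_R: π_T = (149 - 0.5Q)q_T - 36q_T.
Setting the follower's marginal profit to zero, 113 - (1/2)q_R - q_T = 0, i.e. q_T = (113 - (1/2)q_R).
Rigel substitutes q_T(q_R) into its own profit: π_R = q_R(149 - (1/2)q_R - (113 - (1/2)q_R)/2) - 17q_R = (185/2 - (1/4)q_R)q_R - 17q_R.
Maximising: ∂π_R/∂q_R = 151/2 - (1/2)q_R = 0, giving q_R = 151.
Then q_T = (113 - (1/2)·151) = 75/2.
Price P = 149 - (1/2)·(377/2) = 219/4.
Rigel's profit: (219/4 - 17)·151 - 4135 = 1565.2500.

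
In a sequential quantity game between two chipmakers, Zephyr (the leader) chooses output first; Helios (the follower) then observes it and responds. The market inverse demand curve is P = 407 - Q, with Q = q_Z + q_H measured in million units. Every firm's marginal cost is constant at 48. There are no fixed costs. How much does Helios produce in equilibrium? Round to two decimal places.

Solve by backward induction. Given q_Z, the follower Helios maximises π_H = (407 - q_Z - q_H)q_H - 48q_H.
Follower FOC: 359 - q_Z - 2q_H = 0, so q_H(q_Z) = (359 - q_Z)/2.
The leader anticipates this reaction. Substituting into P = 407 - Q gives P = 455/2 - (1/2)q_Z, so π_Z = (455/2 - (1/2)q_Z)q_Z - 48q_Z.
Leader FOC: 359/2 - q_Z = 0, so q_Z = 359/2.
Then q_H = (359 - 359/2)/2 = 359/4.

89.75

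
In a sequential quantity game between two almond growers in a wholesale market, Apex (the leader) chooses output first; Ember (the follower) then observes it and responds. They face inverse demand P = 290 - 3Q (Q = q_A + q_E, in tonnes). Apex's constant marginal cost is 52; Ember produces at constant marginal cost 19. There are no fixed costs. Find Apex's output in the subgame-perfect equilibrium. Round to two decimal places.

34.17

The follower Ember best-responds to any q_A: π_E = (290 - 3Q)q_E - 19q_E.
∂π_E/∂q_E = 271 - 3q_A - 6q_E = 0 gives the reaction function q_E = (271 - 3q_A)/6.
The leader anticipates this reaction. Substituting into P = 290 - 3Q gives P = 309/2 - (3/2)q_A, so π_A = (309/2 - (3/2)q_A)q_A - 52q_A.
Maximising: ∂π_A/∂q_A = 205/2 - 3q_A = 0, giving q_A = 205/6.
Then q_E = (271 - 3·(205/6))/6 = 337/12.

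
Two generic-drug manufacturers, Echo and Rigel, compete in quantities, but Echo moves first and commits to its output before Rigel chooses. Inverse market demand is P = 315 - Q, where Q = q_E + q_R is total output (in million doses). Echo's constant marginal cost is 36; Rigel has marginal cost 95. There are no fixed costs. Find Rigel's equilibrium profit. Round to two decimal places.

650.25

Solve by backward induction. Given q_E, the follower Rigel maximises π_R = (315 - q_E - q_R)q_R - 95q_R.
∂π_R/∂q_R = 220 - q_E - 2q_R = 0 gives the reaction function q_R = (220 - q_E)/2.
Echo substitutes q_R(q_E) into its own profit: π_E = q_E(315 - q_E - (220 - q_E)/2) - 36q_E = (205 - (1/2)q_E)q_E - 36q_E.
Maximising: ∂π_E/∂q_E = 169 - q_E = 0, giving q_E = 169.
Then q_R = (220 - 169)/2 = 51/2.
Price P = 315 - 389/2 = 241/2.
Rigel's profit: (241/2 - 95)·(51/2) = 650.2500.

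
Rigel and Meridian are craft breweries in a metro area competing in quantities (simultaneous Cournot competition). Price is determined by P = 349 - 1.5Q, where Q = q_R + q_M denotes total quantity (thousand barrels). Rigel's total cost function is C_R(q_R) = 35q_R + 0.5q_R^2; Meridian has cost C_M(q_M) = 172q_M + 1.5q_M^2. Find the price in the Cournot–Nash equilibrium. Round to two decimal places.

221.03

Rigel's profit: π_R = (349 - 1.5Q)q_R - (35q_R + (1/2)q_R²). Setting ∂π_R/∂q_R = 0: 314 - 4q_R - (3/2)(q_M) = 0.
Meridian's profit: π_M = (349 - 1.5Q)q_M - (172q_M + (3/2)q_M²). Setting ∂π_M/∂q_M = 0: 177 - 6q_M - (3/2)(q_R) = 0.
So q_R = (314 - (3/2)q_M)/4 and q_M = (177 - (3/2)q_R)/6.
Substituting one into the other gives q_R = 74.4138 and q_M = 316/29.
Total output Q = 85.3103, so price P = 349 - (3/2)·85.3103 = 221.0345.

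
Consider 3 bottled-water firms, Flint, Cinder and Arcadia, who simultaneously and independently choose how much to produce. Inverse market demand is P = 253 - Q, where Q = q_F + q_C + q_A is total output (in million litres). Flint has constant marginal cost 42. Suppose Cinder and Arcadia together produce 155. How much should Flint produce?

28

With rivals' combined output fixed at 155, Flint's profit is π_F = (253 - 155 - q_F)q_F - (42q_F) = (98 - q_F)q_F - (42q_F).
∂π_F/∂q_F = 56 - 2q_F = 0, so q_F = 28.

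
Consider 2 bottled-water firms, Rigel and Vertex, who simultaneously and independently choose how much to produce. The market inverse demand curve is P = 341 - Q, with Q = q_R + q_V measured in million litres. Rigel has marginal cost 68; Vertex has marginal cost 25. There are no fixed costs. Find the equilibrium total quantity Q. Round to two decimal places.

196.33

Rigel's profit: π_R = (341 - Q)q_R - (68q_R). Setting ∂π_R/∂q_R = 0: 273 - 2q_R - (q_V) = 0.
Vertex's profit: π_V = (341 - Q)q_V - (25q_V). Setting ∂π_V/∂q_V = 0: 316 - 2q_V - (q_R) = 0.
Rearranging gives the reaction functions q_R = (273 - q_V)/2 and q_V = (316 - q_R)/2.
Solving the pair: q_R = 230/3, q_V = 359/3.
Total output Q = 230/3 + 359/3 = 589/3.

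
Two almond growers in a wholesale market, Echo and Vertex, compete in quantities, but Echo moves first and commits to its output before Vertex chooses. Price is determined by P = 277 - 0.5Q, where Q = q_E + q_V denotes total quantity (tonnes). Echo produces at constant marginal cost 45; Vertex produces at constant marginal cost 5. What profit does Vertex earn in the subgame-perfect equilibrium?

15488

Solve by backward induction. Given q_E, the follower Vertex maximises π_V = (277 - (1/2)q_E - (1/2)q_V)q_V - 5q_V.
∂π_V/∂q_V = 272 - (1/2)q_E - q_V = 0 gives the reaction function q_V = (272 - (1/2)q_E).
The leader anticipates this reaction. Substituting into P = 277 - 0.5Q gives P = 141 - (1/4)q_E, so π_E = (141 - (1/4)q_E)q_E - 45q_E.
Leader FOC: 96 - (1/2)q_E = 0, so q_E = 192.
Then q_V = (272 - (1/2)·192) = 176.
Price P = 277 - (1/2)·368 = 93.
Vertex's profit: (93 - 5)·176 = 15488.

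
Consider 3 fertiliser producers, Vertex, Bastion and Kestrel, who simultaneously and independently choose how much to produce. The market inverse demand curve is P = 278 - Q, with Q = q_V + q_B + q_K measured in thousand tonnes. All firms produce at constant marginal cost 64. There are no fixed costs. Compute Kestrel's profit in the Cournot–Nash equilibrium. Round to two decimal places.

A representative firm's profit is π_i = q_i(278 - Q) - 64q_i.
First-order condition (treating rivals' output as given): 214 - 2q_i - Σ_{j≠i} q_j = 0.
With identical firms every q_j equals q_i, so Σ_{j≠i} q_j = 2q_i and 214 = 4q_i, giving q_i = 107/2.
Price P = 278 - 321/2 = 235/2.
Kestrel's profit: (235/2 - 64)·(107/2) = 2862.2500.

2862.25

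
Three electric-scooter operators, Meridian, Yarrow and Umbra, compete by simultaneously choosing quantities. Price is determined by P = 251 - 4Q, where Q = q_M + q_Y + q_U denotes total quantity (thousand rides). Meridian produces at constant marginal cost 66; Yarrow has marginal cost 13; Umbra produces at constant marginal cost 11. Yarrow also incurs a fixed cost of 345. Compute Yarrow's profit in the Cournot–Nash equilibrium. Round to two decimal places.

960.02

Meridian's profit: π_M = (251 - 4Q)q_M - (66q_M). Setting ∂π_M/∂q_M = 0: 185 - 8q_M - 4(q_Y + q_U) = 0.
Yarrow's profit: π_Y = (251 - 4Q)q_Y - (13q_Y). Setting ∂π_Y/∂q_Y = 0: 238 - 8q_Y - 4(q_M + q_U) = 0.
Umbra's first-order condition: 240 - 8q_U - 4(q_M + q_Y) = 0.
Adding the 3 conditions: 663 − 8Q − 8Q = 0, i.e. Q = 663/16.
Back-substituting: q_M = (185 − 663/4)/4 = 77/16, q_Y = (238 − 663/4)/4 = 289/16, q_U = (240 − 663/4)/4 = 297/16.
Price P = 251 - 4·(663/16) = 341/4.
Yarrow's profit: (341/4 - 13)·(289/16) - 345 = 960.0156.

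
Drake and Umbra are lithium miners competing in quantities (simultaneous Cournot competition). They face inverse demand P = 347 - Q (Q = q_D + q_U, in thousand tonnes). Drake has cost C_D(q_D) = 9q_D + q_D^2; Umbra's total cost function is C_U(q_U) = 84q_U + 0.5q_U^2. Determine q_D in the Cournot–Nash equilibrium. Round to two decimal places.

Drake's profit: π_D = (347 - Q)q_D - (9q_D + q_D²). Setting ∂π_D/∂q_D = 0: 338 - 4q_D - (q_U) = 0.
Umbra's first-order condition: 263 - 3q_U - (q_D) = 0.
Rearranging gives the reaction functions q_D = (338 - q_U)/4 and q_U = (263 - q_D)/3.
Substituting one into the other gives q_D = 751/11 and q_U = 714/11.

68.27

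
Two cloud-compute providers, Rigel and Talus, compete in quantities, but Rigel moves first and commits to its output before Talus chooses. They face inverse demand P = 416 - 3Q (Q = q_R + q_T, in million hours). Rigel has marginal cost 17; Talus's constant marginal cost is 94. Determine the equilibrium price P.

Solve by backward induction. Given q_R, the follower Talus maximises π_T = (416 - 3q_R - 3q_T)q_T - 94q_T.
∂π_T/∂q_T = 322 - 3q_R - 6q_T = 0 gives the reaction function q_T = (322 - 3q_R)/6.
The leader anticipates this reaction. Substituting into P = 416 - 3Q gives P = 255 - (3/2)q_R, so π_R = (255 - (3/2)q_R)q_R - 17q_R.
The leader's first-order condition 238 - 3q_R = 0 yields q_R = 238/3.
Then q_T = (322 - 3·(238/3))/6 = 14.
Total output Q = 280/3, so price P = 416 - 3·(280/3) = 136.

136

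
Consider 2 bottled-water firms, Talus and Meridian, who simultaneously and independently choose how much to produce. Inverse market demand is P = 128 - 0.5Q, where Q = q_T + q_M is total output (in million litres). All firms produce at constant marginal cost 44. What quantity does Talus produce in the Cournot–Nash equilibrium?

56

Each firm earns π_i = (128 - 0.5Q)q_i - 44q_i.
First-order condition (treating rivals' output as given): 84 - q_i - (1/2)q_j = 0.
By symmetry each firm produces the same amount; substituting q_j = q_i yields q_i = 84/(3/2) = 56.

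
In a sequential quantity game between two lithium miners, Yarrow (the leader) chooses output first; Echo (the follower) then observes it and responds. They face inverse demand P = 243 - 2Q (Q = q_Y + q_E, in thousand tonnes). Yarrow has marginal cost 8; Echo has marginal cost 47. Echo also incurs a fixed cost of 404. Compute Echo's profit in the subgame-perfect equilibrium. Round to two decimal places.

Solve by backward induction. Given q_Y, the follower Echo maximises π_E = (243 - 2q_Y - 2q_E)q_E - 47q_E.
Setting the follower's marginal profit to zero, 196 - 2q_Y - 4q_E = 0, i.e. q_E = (196 - 2q_Y)/4.
Yarrow substitutes q_E(q_Y) into its own profit: π_Y = q_Y(243 - 2q_Y - (196 - 2q_Y)/2) - 8q_Y = (145 - q_Y)q_Y - 8q_Y.
Leader FOC: 137 - 2q_Y = 0, so q_Y = 137/2.
Then q_E = (196 - 2·(137/2))/4 = 59/4.
Price P = 243 - 2·(333/4) = 153/2.
Echo's profit: (153/2 - 47)·(59/4) - 404 = 249/8.

31.13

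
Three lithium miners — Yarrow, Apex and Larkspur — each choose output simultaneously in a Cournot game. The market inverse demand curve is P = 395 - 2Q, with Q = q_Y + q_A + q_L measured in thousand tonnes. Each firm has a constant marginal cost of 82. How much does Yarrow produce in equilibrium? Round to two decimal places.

A representative firm's profit is π_i = q_i(395 - 2Q) - 82q_i.
Setting ∂π_i/∂q_i = 0 with rivals' quantities fixed: 313 - 4q_i - 2·Σ_{j≠i} q_j = 0.
With identical firms every q_j equals q_i, so Σ_{j≠i} q_j = 2q_i and 313 = 8q_i, giving q_i = 313/8.

39.13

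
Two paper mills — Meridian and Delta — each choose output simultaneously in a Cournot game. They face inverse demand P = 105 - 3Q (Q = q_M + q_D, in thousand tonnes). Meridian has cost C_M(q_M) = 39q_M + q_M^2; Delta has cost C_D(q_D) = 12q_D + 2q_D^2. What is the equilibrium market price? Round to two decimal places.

Meridian's profit: π_M = (105 - 3Q)q_M - (39q_M + q_M²). Setting ∂π_M/∂q_M = 0: 66 - 8q_M - 3(q_D) = 0.
Delta's first-order condition: 93 - 10q_D - 3(q_M) = 0.
Best responses: q_M = (66 - 3q_D)/8, q_D = (93 - 3q_M)/10.
Substituting one into the other gives q_M = 381/71 and q_D = 546/71.
Total output Q = 927/71, so price P = 105 - 3·(927/71) = 65.8310.

65.83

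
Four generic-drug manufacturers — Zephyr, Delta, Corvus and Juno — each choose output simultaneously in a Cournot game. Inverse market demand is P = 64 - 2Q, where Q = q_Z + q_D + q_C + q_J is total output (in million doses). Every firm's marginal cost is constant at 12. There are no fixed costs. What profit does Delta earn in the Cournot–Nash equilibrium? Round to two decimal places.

54.08

Each firm earns π_i = (64 - 2Q)q_i - 12q_i.
Setting ∂π_i/∂q_i = 0 with rivals' quantities fixed: 52 - 4q_i - 2·Σ_{j≠i} q_j = 0.
With identical firms every q_j equals q_i, so Σ_{j≠i} q_j = 3q_i and 52 = 10q_i, giving q_i = 26/5.
Price P = 64 - 2·(104/5) = 112/5.
Delta's profit: (112/5 - 12)·(26/5) = 1352/25.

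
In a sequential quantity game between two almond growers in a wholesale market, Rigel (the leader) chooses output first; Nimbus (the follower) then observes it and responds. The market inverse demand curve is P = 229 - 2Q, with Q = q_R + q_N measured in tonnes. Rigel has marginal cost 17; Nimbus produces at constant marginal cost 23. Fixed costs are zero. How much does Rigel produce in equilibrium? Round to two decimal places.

54.50

The follower Nimbus best-responds to any q_R: π_N = (229 - 2Q)q_N - 23q_N.
∂π_N/∂q_N = 206 - 2q_R - 4q_N = 0 gives the reaction function q_N = (206 - 2q_R)/4.
Rigel substitutes q_N(q_R) into its own profit: π_R = q_R(229 - 2q_R - (206 - 2q_R)/2) - 17q_R = (126 - q_R)q_R - 17q_R.
The leader's first-order condition 109 - 2q_R = 0 yields q_R = 109/2.
Then q_N = (206 - 2·(109/2))/4 = 97/4.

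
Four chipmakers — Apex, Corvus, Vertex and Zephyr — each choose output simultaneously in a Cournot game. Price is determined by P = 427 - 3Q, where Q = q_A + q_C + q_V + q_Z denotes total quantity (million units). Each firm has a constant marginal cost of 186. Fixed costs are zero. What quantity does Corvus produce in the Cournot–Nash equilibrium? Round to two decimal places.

Each firm earns π_i = (427 - 3Q)q_i - 186q_i.
First-order condition (treating rivals' output as given): 241 - 6q_i - 3·Σ_{j≠i} q_j = 0.
With identical firms every q_j equals q_i, so Σ_{j≠i} q_j = 3q_i and 241 = 15q_i, giving q_i = 241/15.

16.07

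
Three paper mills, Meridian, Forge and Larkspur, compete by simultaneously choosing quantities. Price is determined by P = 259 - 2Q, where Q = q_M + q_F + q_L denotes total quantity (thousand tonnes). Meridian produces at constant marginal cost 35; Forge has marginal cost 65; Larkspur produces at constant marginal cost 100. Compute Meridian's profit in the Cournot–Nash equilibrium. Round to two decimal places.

Meridian's profit: π_M = (259 - 2Q)q_M - (35q_M). Setting ∂π_M/∂q_M = 0: 224 - 4q_M - 2(q_F + q_L) = 0.
Forge's profit: π_F = (259 - 2Q)q_F - (65q_F). Setting ∂π_F/∂q_F = 0: 194 - 4q_F - 2(q_M + q_L) = 0.
Larkspur's first-order condition: 159 - 4q_L - 2(q_M + q_F) = 0.
Adding the 3 conditions: 577 − 4Q − 4Q = 0, i.e. Q = 577/8.
Back-substituting: q_M = (224 − 577/4)/2 = 319/8, q_F = (194 − 577/4)/2 = 199/8, q_L = (159 − 577/4)/2 = 59/8.
Price P = 259 - 2·(577/8) = 459/4.
Meridian's profit: (459/4 - 35)·(319/8) = 3180.0313.

3180.03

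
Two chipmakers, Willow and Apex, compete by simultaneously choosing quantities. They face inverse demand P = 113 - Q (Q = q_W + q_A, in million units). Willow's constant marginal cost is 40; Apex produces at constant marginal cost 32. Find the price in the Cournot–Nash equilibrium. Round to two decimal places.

61.67

Willow's profit: π_W = (113 - Q)q_W - (40q_W). Setting ∂π_W/∂q_W = 0: 73 - 2q_W - (q_A) = 0.
Apex's profit: π_A = (113 - Q)q_A - (32q_A). Setting ∂π_A/∂q_A = 0: 81 - 2q_A - (q_W) = 0.
So q_W = (73 - q_A)/2 and q_A = (81 - q_W)/2.
Substituting one into the other gives q_W = 65/3 and q_A = 89/3.
Total output Q = 154/3, so price P = 113 - 154/3 = 185/3.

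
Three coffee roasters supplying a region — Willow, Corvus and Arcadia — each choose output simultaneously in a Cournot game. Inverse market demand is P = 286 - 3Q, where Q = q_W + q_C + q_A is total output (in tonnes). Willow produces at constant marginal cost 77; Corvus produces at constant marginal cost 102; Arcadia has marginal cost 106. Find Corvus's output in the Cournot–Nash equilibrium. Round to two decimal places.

Willow's profit: π_W = (286 - 3Q)q_W - (77q_W). Setting ∂π_W/∂q_W = 0: 209 - 6q_W - 3(q_C + q_A) = 0.
Corvus's profit: π_C = (286 - 3Q)q_C - (102q_C). Setting ∂π_C/∂q_C = 0: 184 - 6q_C - 3(q_W + q_A) = 0.
Arcadia's first-order condition: 180 - 6q_A - 3(q_W + q_C) = 0.
Adding the 3 conditions: 573 − 6Q − 6Q = 0, i.e. Q = 191/4.
Back-substituting: q_W = (209 − 573/4)/3 = 263/12, q_C = (184 − 573/4)/3 = 163/12, q_A = (180 − 573/4)/3 = 49/4.

13.58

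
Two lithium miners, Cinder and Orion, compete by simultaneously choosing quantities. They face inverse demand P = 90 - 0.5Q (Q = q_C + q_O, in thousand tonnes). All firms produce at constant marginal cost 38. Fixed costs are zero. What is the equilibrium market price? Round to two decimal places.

55.33

Each firm earns π_i = (90 - 0.5Q)q_i - 38q_i.
First-order condition (treating rivals' output as given): 52 - q_i - (1/2)q_j = 0.
By symmetry each firm produces the same amount; substituting q_j = q_i yields q_i = 52/(3/2) = 104/3.
Total output Q = 208/3, so price P = 90 - (1/2)·(208/3) = 166/3.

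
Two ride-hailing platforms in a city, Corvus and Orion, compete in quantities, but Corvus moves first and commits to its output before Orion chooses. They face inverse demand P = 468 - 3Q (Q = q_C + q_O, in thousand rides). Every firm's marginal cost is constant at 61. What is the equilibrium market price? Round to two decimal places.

162.75

Solve by backward induction. Given q_C, the follower Orion maximises π_O = (468 - 3q_C - 3q_O)q_O - 61q_O.
Setting the follower's marginal profit to zero, 407 - 3q_C - 6q_O = 0, i.e. q_O = (407 - 3q_C)/6.
Corvus substitutes q_O(q_C) into its own profit: π_C = q_C(468 - 3q_C - (407 - 3q_C)/2) - 61q_C = (529/2 - (3/2)q_C)q_C - 61q_C.
The leader's first-order condition 407/2 - 3q_C = 0 yields q_C = 407/6.
Then q_O = (407 - 3·(407/6))/6 = 407/12.
Total output Q = 407/4, so price P = 468 - 3·(407/4) = 651/4.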